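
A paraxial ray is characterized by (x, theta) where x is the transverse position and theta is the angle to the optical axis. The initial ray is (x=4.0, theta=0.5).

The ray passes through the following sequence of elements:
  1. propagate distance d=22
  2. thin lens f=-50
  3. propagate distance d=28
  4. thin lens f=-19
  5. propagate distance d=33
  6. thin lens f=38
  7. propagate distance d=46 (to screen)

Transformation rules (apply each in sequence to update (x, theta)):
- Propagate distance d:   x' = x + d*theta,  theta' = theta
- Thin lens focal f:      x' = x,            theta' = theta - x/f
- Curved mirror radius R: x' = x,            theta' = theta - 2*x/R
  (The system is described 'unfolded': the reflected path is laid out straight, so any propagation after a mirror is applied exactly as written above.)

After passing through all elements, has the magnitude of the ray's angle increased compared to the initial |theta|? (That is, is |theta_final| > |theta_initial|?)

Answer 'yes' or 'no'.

Answer: yes

Derivation:
Initial: x=4.0000 theta=0.5000
After 1 (propagate distance d=22): x=15.0000 theta=0.5000
After 2 (thin lens f=-50): x=15.0000 theta=0.8000
After 3 (propagate distance d=28): x=37.4000 theta=0.8000
After 4 (thin lens f=-19): x=37.4000 theta=263/95 (≈2.7684)
After 5 (propagate distance d=33): x=12232/95 (≈128.7579) theta=263/95 (≈2.7684)
After 6 (thin lens f=38): x=12232/95 (≈128.7579) theta=-1119/1805 (≈-0.6199)
After 7 (propagate distance d=46 (to screen)): x=180934/1805 (≈100.2404) theta=-1119/1805 (≈-0.6199)
|theta_initial|=0.5000 |theta_final|=1119/1805 (≈0.6199) -> increased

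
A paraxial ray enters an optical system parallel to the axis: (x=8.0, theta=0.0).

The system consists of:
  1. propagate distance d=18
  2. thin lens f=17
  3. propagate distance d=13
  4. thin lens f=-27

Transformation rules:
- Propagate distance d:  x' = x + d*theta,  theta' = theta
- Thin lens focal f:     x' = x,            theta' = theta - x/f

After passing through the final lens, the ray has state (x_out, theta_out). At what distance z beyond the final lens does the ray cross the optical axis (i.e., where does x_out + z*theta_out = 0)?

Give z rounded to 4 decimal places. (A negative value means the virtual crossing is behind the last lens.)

Answer: 4.6957

Derivation:
Initial: x=8.0000 theta=0.0000
After 1 (propagate distance d=18): x=8.0000 theta=0.0000
After 2 (thin lens f=17): x=8.0000 theta=-8/17 (≈-0.4706)
After 3 (propagate distance d=13): x=32/17 (≈1.8824) theta=-8/17 (≈-0.4706)
After 4 (thin lens f=-27): x=32/17 (≈1.8824) theta=-184/459 (≈-0.4009)
z_focus = -x_out/theta_out = -(32/17)/(-184/459) = 108/23 ≈ 4.6957
Rounded to 4 decimal places: z = 4.6957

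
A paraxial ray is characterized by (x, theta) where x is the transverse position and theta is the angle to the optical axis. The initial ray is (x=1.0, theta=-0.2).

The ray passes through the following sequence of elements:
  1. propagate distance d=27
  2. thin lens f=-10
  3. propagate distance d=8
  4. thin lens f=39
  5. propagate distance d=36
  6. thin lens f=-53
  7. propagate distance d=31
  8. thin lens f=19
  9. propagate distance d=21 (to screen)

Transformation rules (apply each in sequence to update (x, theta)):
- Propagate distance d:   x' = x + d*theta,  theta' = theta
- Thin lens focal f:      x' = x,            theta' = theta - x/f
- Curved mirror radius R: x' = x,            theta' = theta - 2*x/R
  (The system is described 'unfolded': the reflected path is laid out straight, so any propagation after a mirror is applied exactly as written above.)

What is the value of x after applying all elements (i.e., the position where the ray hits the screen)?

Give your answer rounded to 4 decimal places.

Answer: -12.4752

Derivation:
Initial: x=1.0000 theta=-0.2000
After 1 (propagate distance d=27): x=-4.4000 theta=-0.2000
After 2 (thin lens f=-10): x=-4.4000 theta=-0.6400
After 3 (propagate distance d=8): x=-9.5200 theta=-0.6400
After 4 (thin lens f=39): x=-9.5200 theta=-386/975 (≈-0.3959)
After 5 (propagate distance d=36): x=-7726/325 (≈-23.7723) theta=-386/975 (≈-0.3959)
After 6 (thin lens f=-53): x=-7726/325 (≈-23.7723) theta=-43636/51675 (≈-0.8444)
After 7 (propagate distance d=31): x=-7942/159 (≈-49.9497) theta=-43636/51675 (≈-0.8444)
After 8 (thin lens f=19): x=-7942/159 (≈-49.9497) theta=30738/17225 (≈1.7845)
After 9 (propagate distance d=21 (to screen)): x=-644656/51675 (≈-12.4752) theta=30738/17225 (≈1.7845)
Rounded to 4 decimal places: x = -12.4752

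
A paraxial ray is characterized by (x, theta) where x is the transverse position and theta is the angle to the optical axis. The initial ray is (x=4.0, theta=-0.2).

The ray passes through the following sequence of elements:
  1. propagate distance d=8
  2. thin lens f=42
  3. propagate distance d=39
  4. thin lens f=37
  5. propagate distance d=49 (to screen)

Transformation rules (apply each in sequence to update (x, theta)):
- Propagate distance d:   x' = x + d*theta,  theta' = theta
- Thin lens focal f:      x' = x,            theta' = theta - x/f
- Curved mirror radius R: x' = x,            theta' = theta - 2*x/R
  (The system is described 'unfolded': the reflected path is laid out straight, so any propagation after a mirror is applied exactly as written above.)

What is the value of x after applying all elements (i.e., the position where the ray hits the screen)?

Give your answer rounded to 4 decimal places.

Initial: x=4.0000 theta=-0.2000
After 1 (propagate distance d=8): x=2.4000 theta=-0.2000
After 2 (thin lens f=42): x=2.4000 theta=-9/35 (≈-0.2571)
After 3 (propagate distance d=39): x=-267/35 (≈-7.6286) theta=-9/35 (≈-0.2571)
After 4 (thin lens f=37): x=-267/35 (≈-7.6286) theta=-66/1295 (≈-0.0510)
After 5 (propagate distance d=49 (to screen)): x=-13113/1295 (≈-10.1259) theta=-66/1295 (≈-0.0510)
Rounded to 4 decimal places: x = -10.1259

Answer: -10.1259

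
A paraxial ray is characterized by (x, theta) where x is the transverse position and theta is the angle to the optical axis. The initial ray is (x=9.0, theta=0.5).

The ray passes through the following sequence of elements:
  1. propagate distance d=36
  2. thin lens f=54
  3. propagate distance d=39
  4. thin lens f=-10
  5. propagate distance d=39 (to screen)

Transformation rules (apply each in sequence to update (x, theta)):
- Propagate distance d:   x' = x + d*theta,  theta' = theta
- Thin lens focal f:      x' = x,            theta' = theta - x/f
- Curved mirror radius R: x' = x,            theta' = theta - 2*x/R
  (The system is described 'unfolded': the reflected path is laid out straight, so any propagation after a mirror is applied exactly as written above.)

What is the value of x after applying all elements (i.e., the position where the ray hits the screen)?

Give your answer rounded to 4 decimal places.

Answer: 132.3000

Derivation:
Initial: x=9.0000 theta=0.5000
After 1 (propagate distance d=36): x=27.0000 theta=0.5000
After 2 (thin lens f=54): x=27.0000 theta=0.0000
After 3 (propagate distance d=39): x=27.0000 theta=0.0000
After 4 (thin lens f=-10): x=27.0000 theta=2.7000
After 5 (propagate distance d=39 (to screen)): x=132.3000 theta=2.7000
Rounded to 4 decimal places: x = 132.3000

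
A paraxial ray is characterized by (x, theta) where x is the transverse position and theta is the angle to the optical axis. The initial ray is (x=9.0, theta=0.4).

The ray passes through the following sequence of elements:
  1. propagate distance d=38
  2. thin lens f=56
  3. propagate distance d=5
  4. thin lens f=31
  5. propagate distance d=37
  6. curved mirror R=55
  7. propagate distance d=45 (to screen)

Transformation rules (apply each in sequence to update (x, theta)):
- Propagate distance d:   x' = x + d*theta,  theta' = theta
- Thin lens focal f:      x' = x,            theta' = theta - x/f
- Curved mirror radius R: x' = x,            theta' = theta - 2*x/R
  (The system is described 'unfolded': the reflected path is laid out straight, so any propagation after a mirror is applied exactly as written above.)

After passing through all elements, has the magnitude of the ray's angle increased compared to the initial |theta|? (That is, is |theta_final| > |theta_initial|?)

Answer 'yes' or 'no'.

Answer: yes

Derivation:
Initial: x=9.0000 theta=0.4000
After 1 (propagate distance d=38): x=24.2000 theta=0.4000
After 2 (thin lens f=56): x=24.2000 theta=-9/280 (≈-0.0321)
After 3 (propagate distance d=5): x=6731/280 (≈24.0393) theta=-9/280 (≈-0.0321)
After 4 (thin lens f=31): x=6731/280 (≈24.0393) theta=-701/868 (≈-0.8076)
After 5 (propagate distance d=37): x=-50709/8680 (≈-5.8421) theta=-701/868 (≈-0.8076)
After 6 (curved mirror R=55): x=-50709/8680 (≈-5.8421) theta=-71033/119350 (≈-0.5952)
After 7 (propagate distance d=45 (to screen)): x=-3114987/95480 (≈-32.6245) theta=-71033/119350 (≈-0.5952)
|theta_initial|=0.4000 |theta_final|=71033/119350 (≈0.5952) -> increased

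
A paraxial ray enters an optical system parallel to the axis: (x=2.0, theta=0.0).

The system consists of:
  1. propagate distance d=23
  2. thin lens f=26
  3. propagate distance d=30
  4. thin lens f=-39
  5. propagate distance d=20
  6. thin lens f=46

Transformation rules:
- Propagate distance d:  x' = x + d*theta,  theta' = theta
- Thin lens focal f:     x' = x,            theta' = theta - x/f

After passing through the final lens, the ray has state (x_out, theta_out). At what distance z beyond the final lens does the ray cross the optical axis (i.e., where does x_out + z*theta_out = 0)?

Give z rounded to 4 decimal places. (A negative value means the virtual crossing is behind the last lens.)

Answer: -48.5821

Derivation:
Initial: x=2.0000 theta=0.0000
After 1 (propagate distance d=23): x=2.0000 theta=0.0000
After 2 (thin lens f=26): x=2.0000 theta=-1/13 (≈-0.0769)
After 3 (propagate distance d=30): x=-4/13 (≈-0.3077) theta=-1/13 (≈-0.0769)
After 4 (thin lens f=-39): x=-4/13 (≈-0.3077) theta=-43/507 (≈-0.0848)
After 5 (propagate distance d=20): x=-1016/507 (≈-2.0039) theta=-43/507 (≈-0.0848)
After 6 (thin lens f=46): x=-1016/507 (≈-2.0039) theta=-37/897 (≈-0.0412)
z_focus = -x_out/theta_out = -(-1016/507)/(-37/897) = -23368/481 ≈ -48.5821
Rounded to 4 decimal places: z = -48.5821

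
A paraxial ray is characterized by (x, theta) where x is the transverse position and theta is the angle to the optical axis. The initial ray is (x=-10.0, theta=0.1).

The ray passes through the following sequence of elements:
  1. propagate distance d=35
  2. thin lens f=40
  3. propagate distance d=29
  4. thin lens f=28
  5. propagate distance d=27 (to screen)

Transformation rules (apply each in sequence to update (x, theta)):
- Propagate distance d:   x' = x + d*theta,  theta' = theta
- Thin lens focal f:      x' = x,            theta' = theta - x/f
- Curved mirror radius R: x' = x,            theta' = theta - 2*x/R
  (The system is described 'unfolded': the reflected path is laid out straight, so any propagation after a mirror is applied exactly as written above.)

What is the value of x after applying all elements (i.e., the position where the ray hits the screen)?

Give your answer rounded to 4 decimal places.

Initial: x=-10.0000 theta=0.1000
After 1 (propagate distance d=35): x=-6.5000 theta=0.1000
After 2 (thin lens f=40): x=-6.5000 theta=0.2625
After 3 (propagate distance d=29): x=1.1125 theta=0.2625
After 4 (thin lens f=28): x=1.1125 theta=499/2240 (≈0.2228)
After 5 (propagate distance d=27 (to screen)): x=3193/448 (≈7.1272) theta=499/2240 (≈0.2228)
Rounded to 4 decimal places: x = 7.1272

Answer: 7.1272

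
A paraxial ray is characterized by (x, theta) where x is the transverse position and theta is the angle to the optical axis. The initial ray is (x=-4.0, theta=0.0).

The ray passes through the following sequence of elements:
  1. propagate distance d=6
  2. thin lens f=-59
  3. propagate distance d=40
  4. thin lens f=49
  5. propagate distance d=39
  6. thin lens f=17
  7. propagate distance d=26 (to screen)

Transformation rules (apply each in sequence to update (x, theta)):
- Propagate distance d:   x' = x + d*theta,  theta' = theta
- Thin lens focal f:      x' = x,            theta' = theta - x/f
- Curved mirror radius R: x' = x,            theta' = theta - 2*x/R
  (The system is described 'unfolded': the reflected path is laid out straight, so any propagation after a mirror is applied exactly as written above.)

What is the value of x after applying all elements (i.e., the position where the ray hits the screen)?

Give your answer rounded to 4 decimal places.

Initial: x=-4.0000 theta=0.0000
After 1 (propagate distance d=6): x=-4.0000 theta=0.0000
After 2 (thin lens f=-59): x=-4.0000 theta=-4/59 (≈-0.0678)
After 3 (propagate distance d=40): x=-396/59 (≈-6.7119) theta=-4/59 (≈-0.0678)
After 4 (thin lens f=49): x=-396/59 (≈-6.7119) theta=200/2891 (≈0.0692)
After 5 (propagate distance d=39): x=-11604/2891 (≈-4.0138) theta=200/2891 (≈0.0692)
After 6 (thin lens f=17): x=-11604/2891 (≈-4.0138) theta=15004/49147 (≈0.3053)
After 7 (propagate distance d=26 (to screen)): x=27548/7021 (≈3.9237) theta=15004/49147 (≈0.3053)
Rounded to 4 decimal places: x = 3.9237

Answer: 3.9237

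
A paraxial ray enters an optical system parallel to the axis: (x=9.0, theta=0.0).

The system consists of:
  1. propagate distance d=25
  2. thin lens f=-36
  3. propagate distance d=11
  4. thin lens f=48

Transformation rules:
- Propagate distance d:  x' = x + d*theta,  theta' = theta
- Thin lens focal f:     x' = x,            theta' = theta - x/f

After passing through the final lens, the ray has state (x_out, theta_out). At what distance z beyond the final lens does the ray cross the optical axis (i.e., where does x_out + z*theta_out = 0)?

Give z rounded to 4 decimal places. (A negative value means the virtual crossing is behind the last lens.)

Answer: -2256.0000

Derivation:
Initial: x=9.0000 theta=0.0000
After 1 (propagate distance d=25): x=9.0000 theta=0.0000
After 2 (thin lens f=-36): x=9.0000 theta=0.2500
After 3 (propagate distance d=11): x=11.7500 theta=0.2500
After 4 (thin lens f=48): x=11.7500 theta=1/192 (≈0.0052)
z_focus = -x_out/theta_out = -(11.7500)/(1/192) = -2256.0000
Rounded to 4 decimal places: z = -2256.0000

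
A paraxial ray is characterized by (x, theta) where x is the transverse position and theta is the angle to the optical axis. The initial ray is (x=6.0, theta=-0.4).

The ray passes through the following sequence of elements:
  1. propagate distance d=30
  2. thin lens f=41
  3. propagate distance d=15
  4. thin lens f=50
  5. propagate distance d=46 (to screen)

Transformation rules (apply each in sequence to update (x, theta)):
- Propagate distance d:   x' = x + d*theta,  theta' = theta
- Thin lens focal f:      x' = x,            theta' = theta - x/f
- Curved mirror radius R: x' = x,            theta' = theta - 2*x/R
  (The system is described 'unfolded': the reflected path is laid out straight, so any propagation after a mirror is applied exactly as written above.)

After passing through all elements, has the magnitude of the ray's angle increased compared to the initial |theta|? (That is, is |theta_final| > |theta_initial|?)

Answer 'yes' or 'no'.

Answer: no

Derivation:
Initial: x=6.0000 theta=-0.4000
After 1 (propagate distance d=30): x=-6.0000 theta=-0.4000
After 2 (thin lens f=41): x=-6.0000 theta=-52/205 (≈-0.2537)
After 3 (propagate distance d=15): x=-402/41 (≈-9.8049) theta=-52/205 (≈-0.2537)
After 4 (thin lens f=50): x=-402/41 (≈-9.8049) theta=-59/1025 (≈-0.0576)
After 5 (propagate distance d=46 (to screen)): x=-12764/1025 (≈-12.4527) theta=-59/1025 (≈-0.0576)
|theta_initial|=0.4000 |theta_final|=59/1025 (≈0.0576) -> not increased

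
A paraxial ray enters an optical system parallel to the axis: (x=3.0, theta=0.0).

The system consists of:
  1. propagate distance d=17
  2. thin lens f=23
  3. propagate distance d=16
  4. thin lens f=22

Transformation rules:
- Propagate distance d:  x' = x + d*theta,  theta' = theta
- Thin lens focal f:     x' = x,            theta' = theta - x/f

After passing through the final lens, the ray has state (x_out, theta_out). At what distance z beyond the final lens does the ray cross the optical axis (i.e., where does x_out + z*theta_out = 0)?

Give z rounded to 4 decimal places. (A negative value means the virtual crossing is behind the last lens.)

Initial: x=3.0000 theta=0.0000
After 1 (propagate distance d=17): x=3.0000 theta=0.0000
After 2 (thin lens f=23): x=3.0000 theta=-3/23 (≈-0.1304)
After 3 (propagate distance d=16): x=21/23 (≈0.9130) theta=-3/23 (≈-0.1304)
After 4 (thin lens f=22): x=21/23 (≈0.9130) theta=-87/506 (≈-0.1719)
z_focus = -x_out/theta_out = -(21/23)/(-87/506) = 154/29 ≈ 5.3103
Rounded to 4 decimal places: z = 5.3103

Answer: 5.3103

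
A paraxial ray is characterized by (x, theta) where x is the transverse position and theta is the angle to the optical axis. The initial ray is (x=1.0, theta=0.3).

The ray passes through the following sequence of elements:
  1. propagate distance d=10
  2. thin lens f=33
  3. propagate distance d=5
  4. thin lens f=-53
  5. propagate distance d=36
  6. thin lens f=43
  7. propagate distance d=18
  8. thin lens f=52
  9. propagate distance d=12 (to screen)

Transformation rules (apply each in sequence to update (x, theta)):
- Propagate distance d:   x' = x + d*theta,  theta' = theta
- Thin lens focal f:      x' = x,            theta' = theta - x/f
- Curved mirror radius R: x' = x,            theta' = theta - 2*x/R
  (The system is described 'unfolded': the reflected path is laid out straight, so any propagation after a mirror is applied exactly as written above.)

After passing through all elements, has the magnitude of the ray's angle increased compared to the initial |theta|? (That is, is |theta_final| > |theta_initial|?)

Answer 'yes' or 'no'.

Answer: yes

Derivation:
Initial: x=1.0000 theta=0.3000
After 1 (propagate distance d=10): x=4.0000 theta=0.3000
After 2 (thin lens f=33): x=4.0000 theta=59/330 (≈0.1788)
After 3 (propagate distance d=5): x=323/66 (≈4.8939) theta=59/330 (≈0.1788)
After 4 (thin lens f=-53): x=323/66 (≈4.8939) theta=2371/8745 (≈0.2711)
After 5 (propagate distance d=36): x=256307/17490 (≈14.6545) theta=2371/8745 (≈0.2711)
After 6 (thin lens f=43): x=256307/17490 (≈14.6545) theta=-17467/250690 (≈-0.0697)
After 7 (propagate distance d=18): x=10077983/752070 (≈13.4003) theta=-17467/250690 (≈-0.0697)
After 8 (thin lens f=52): x=10077983/752070 (≈13.4003) theta=-2560567/7821528 (≈-0.3274)
After 9 (propagate distance d=12 (to screen)): x=46302637/4888455 (≈9.4718) theta=-2560567/7821528 (≈-0.3274)
|theta_initial|=0.3000 |theta_final|=2560567/7821528 (≈0.3274) -> increased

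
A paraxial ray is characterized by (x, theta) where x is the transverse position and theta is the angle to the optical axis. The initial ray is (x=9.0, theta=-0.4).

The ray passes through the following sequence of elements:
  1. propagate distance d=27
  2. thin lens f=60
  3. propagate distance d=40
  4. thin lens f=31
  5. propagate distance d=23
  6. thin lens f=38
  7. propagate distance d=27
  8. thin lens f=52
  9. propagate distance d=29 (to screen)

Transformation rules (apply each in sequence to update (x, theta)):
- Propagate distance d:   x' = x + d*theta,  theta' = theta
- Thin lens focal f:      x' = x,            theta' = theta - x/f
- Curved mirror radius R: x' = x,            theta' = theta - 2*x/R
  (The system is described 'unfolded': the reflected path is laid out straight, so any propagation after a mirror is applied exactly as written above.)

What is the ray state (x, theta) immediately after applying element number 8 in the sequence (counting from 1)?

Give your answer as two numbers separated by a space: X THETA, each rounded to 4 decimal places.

Answer: 0.7646 0.4875

Derivation:
Initial: x=9.0000 theta=-0.4000
After 1 (propagate distance d=27): x=-1.8000 theta=-0.4000
After 2 (thin lens f=60): x=-1.8000 theta=-0.3700
After 3 (propagate distance d=40): x=-16.6000 theta=-0.3700
After 4 (thin lens f=31): x=-16.6000 theta=513/3100 (≈0.1655)
After 5 (propagate distance d=23): x=-39661/3100 (≈-12.7939) theta=513/3100 (≈0.1655)
After 6 (thin lens f=38): x=-39661/3100 (≈-12.7939) theta=11831/23560 (≈0.5022)
After 7 (propagate distance d=27): x=90067/117800 (≈0.7646) theta=11831/23560 (≈0.5022)
After 8 (thin lens f=52): x=90067/117800 (≈0.7646) theta=2985993/6125600 (≈0.4875)
Rounded to 4 decimal places: x = 0.7646, theta = 0.4875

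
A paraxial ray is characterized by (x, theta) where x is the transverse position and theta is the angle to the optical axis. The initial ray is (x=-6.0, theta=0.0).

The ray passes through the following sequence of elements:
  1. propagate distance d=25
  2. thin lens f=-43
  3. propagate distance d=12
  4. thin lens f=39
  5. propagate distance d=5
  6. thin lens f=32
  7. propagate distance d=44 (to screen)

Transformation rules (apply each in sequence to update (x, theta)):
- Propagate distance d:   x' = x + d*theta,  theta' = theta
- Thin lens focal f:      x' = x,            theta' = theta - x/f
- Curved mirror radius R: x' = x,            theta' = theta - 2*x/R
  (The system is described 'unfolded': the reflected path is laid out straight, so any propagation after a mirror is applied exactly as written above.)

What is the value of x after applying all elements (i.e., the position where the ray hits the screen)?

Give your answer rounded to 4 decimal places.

Initial: x=-6.0000 theta=0.0000
After 1 (propagate distance d=25): x=-6.0000 theta=0.0000
After 2 (thin lens f=-43): x=-6.0000 theta=-6/43 (≈-0.1395)
After 3 (propagate distance d=12): x=-330/43 (≈-7.6744) theta=-6/43 (≈-0.1395)
After 4 (thin lens f=39): x=-330/43 (≈-7.6744) theta=32/559 (≈0.0572)
After 5 (propagate distance d=5): x=-4130/559 (≈-7.3882) theta=32/559 (≈0.0572)
After 6 (thin lens f=32): x=-4130/559 (≈-7.3882) theta=2577/8944 (≈0.2881)
After 7 (propagate distance d=44 (to screen)): x=11827/2236 (≈5.2894) theta=2577/8944 (≈0.2881)
Rounded to 4 decimal places: x = 5.2894

Answer: 5.2894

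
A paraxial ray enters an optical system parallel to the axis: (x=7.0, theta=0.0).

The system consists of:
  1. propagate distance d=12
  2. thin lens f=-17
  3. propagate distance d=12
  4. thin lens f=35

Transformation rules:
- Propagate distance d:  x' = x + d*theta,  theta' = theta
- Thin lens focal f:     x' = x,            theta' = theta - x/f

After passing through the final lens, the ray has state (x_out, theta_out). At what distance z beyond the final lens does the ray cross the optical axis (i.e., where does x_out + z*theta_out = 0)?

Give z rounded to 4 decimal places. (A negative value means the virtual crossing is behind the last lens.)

Initial: x=7.0000 theta=0.0000
After 1 (propagate distance d=12): x=7.0000 theta=0.0000
After 2 (thin lens f=-17): x=7.0000 theta=7/17 (≈0.4118)
After 3 (propagate distance d=12): x=203/17 (≈11.9412) theta=7/17 (≈0.4118)
After 4 (thin lens f=35): x=203/17 (≈11.9412) theta=6/85 (≈0.0706)
z_focus = -x_out/theta_out = -(203/17)/(6/85) = -1015/6 ≈ -169.1667
Rounded to 4 decimal places: z = -169.1667

Answer: -169.1667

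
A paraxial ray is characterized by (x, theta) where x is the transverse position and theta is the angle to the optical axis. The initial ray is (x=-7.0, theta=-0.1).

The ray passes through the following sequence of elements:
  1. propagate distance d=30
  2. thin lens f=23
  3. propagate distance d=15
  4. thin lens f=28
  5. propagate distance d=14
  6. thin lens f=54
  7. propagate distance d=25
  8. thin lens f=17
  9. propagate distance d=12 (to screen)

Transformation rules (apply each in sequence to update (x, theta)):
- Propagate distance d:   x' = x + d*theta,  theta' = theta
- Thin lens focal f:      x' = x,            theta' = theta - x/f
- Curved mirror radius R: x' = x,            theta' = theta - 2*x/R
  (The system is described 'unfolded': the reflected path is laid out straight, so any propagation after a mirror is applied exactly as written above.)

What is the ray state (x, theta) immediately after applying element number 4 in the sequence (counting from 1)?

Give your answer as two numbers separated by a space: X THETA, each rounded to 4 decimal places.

Answer: -4.9783 0.5126

Derivation:
Initial: x=-7.0000 theta=-0.1000
After 1 (propagate distance d=30): x=-10.0000 theta=-0.1000
After 2 (thin lens f=23): x=-10.0000 theta=77/230 (≈0.3348)
After 3 (propagate distance d=15): x=-229/46 (≈-4.9783) theta=77/230 (≈0.3348)
After 4 (thin lens f=28): x=-229/46 (≈-4.9783) theta=3301/6440 (≈0.5126)
Rounded to 4 decimal places: x = -4.9783, theta = 0.5126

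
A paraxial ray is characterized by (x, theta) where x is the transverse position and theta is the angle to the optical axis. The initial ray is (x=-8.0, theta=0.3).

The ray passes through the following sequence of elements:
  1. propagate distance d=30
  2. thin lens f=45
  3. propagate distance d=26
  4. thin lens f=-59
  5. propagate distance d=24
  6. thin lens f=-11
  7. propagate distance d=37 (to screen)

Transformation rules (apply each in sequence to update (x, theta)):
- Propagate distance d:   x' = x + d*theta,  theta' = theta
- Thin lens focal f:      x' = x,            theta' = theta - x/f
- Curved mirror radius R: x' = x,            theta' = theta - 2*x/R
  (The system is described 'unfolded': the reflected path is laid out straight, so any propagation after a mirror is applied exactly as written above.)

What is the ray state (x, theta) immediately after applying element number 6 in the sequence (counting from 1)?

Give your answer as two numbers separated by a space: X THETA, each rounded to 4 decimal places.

Answer: 18.2335 2.0747

Derivation:
Initial: x=-8.0000 theta=0.3000
After 1 (propagate distance d=30): x=1.0000 theta=0.3000
After 2 (thin lens f=45): x=1.0000 theta=5/18 (≈0.2778)
After 3 (propagate distance d=26): x=74/9 (≈8.2222) theta=5/18 (≈0.2778)
After 4 (thin lens f=-59): x=74/9 (≈8.2222) theta=443/1062 (≈0.4171)
After 5 (propagate distance d=24): x=9682/531 (≈18.2335) theta=443/1062 (≈0.4171)
After 6 (thin lens f=-11): x=9682/531 (≈18.2335) theta=2693/1298 (≈2.0747)
Rounded to 4 decimal places: x = 18.2335, theta = 2.0747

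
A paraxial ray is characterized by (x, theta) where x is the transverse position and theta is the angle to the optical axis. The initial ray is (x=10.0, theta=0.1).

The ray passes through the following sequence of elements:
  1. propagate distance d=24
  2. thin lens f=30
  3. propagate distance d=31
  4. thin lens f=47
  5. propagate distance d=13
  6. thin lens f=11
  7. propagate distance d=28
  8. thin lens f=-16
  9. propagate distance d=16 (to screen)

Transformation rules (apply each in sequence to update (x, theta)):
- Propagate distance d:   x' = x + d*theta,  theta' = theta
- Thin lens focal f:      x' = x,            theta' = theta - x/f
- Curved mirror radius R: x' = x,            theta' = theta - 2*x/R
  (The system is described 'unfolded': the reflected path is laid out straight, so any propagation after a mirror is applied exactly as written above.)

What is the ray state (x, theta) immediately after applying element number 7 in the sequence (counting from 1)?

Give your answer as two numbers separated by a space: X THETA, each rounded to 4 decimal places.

Answer: -7.0824 -0.1769

Derivation:
Initial: x=10.0000 theta=0.1000
After 1 (propagate distance d=24): x=12.4000 theta=0.1000
After 2 (thin lens f=30): x=12.4000 theta=-47/150 (≈-0.3133)
After 3 (propagate distance d=31): x=403/150 (≈2.6867) theta=-47/150 (≈-0.3133)
After 4 (thin lens f=47): x=403/150 (≈2.6867) theta=-1306/3525 (≈-0.3705)
After 5 (propagate distance d=13): x=-1001/470 (≈-2.1298) theta=-1306/3525 (≈-0.3705)
After 6 (thin lens f=11): x=-1001/470 (≈-2.1298) theta=-1247/7050 (≈-0.1769)
After 7 (propagate distance d=28): x=-49931/7050 (≈-7.0824) theta=-1247/7050 (≈-0.1769)
Rounded to 4 decimal places: x = -7.0824, theta = -0.1769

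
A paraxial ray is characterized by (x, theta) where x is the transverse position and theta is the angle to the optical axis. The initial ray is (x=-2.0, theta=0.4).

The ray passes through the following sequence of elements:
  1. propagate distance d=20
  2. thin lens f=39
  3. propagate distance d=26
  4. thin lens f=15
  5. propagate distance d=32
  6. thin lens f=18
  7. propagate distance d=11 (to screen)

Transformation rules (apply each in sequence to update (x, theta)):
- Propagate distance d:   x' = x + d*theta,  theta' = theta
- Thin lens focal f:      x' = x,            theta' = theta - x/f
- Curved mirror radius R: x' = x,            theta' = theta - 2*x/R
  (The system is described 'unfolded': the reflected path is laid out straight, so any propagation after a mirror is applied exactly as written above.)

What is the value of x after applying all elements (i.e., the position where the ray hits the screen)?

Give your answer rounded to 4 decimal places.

Initial: x=-2.0000 theta=0.4000
After 1 (propagate distance d=20): x=6.0000 theta=0.4000
After 2 (thin lens f=39): x=6.0000 theta=16/65 (≈0.2462)
After 3 (propagate distance d=26): x=12.4000 theta=16/65 (≈0.2462)
After 4 (thin lens f=15): x=12.4000 theta=-566/975 (≈-0.5805)
After 5 (propagate distance d=32): x=-6022/975 (≈-6.1764) theta=-566/975 (≈-0.5805)
After 6 (thin lens f=18): x=-6022/975 (≈-6.1764) theta=-2083/8775 (≈-0.2374)
After 7 (propagate distance d=11 (to screen)): x=-77111/8775 (≈-8.7876) theta=-2083/8775 (≈-0.2374)
Rounded to 4 decimal places: x = -8.7876

Answer: -8.7876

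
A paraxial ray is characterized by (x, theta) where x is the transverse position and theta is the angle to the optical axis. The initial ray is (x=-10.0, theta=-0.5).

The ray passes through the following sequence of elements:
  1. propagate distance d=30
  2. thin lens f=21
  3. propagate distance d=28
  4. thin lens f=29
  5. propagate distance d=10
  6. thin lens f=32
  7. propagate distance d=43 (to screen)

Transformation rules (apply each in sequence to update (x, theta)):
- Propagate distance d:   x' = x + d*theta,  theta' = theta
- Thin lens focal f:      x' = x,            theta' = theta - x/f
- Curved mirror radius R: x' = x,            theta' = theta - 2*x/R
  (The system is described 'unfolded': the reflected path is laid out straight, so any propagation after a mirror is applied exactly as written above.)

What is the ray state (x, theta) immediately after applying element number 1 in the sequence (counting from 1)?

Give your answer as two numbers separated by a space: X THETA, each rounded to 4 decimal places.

Initial: x=-10.0000 theta=-0.5000
After 1 (propagate distance d=30): x=-25.0000 theta=-0.5000
Rounded to 4 decimal places: x = -25.0000, theta = -0.5000

Answer: -25.0000 -0.5000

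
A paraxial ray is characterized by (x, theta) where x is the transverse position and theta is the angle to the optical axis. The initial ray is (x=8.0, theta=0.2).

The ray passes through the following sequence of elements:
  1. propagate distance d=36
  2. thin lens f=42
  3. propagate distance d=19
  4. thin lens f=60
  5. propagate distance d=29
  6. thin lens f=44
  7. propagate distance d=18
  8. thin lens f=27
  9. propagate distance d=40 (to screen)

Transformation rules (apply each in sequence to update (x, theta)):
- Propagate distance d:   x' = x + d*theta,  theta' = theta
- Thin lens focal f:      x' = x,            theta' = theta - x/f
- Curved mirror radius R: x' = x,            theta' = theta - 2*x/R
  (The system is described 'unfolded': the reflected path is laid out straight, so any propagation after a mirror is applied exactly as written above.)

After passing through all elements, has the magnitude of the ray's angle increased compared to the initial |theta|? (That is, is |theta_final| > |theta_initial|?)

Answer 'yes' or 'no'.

Answer: no

Derivation:
Initial: x=8.0000 theta=0.2000
After 1 (propagate distance d=36): x=15.2000 theta=0.2000
After 2 (thin lens f=42): x=15.2000 theta=-17/105 (≈-0.1619)
After 3 (propagate distance d=19): x=1273/105 (≈12.1238) theta=-17/105 (≈-0.1619)
After 4 (thin lens f=60): x=1273/105 (≈12.1238) theta=-2293/6300 (≈-0.3640)
After 5 (propagate distance d=29): x=9883/6300 (≈1.5687) theta=-2293/6300 (≈-0.3640)
After 6 (thin lens f=44): x=9883/6300 (≈1.5687) theta=-211/528 (≈-0.3996)
After 7 (propagate distance d=18): x=-779549/138600 (≈-5.6245) theta=-211/528 (≈-0.3996)
After 8 (thin lens f=27): x=-779549/138600 (≈-5.6245) theta=-1431827/7484400 (≈-0.1913)
After 9 (propagate distance d=40 (to screen)): x=-49684363/3742200 (≈-13.2768) theta=-1431827/7484400 (≈-0.1913)
|theta_initial|=0.2000 |theta_final|=1431827/7484400 (≈0.1913) -> not increased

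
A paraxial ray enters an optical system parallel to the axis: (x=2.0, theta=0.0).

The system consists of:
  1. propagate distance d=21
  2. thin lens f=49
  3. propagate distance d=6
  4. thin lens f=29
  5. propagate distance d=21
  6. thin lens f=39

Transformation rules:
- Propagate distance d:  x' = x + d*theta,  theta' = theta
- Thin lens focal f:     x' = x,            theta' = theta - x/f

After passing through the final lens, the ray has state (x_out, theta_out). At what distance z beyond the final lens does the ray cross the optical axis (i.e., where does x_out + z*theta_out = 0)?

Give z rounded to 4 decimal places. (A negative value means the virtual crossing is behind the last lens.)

Initial: x=2.0000 theta=0.0000
After 1 (propagate distance d=21): x=2.0000 theta=0.0000
After 2 (thin lens f=49): x=2.0000 theta=-2/49 (≈-0.0408)
After 3 (propagate distance d=6): x=86/49 (≈1.7551) theta=-2/49 (≈-0.0408)
After 4 (thin lens f=29): x=86/49 (≈1.7551) theta=-144/1421 (≈-0.1013)
After 5 (propagate distance d=21): x=-530/1421 (≈-0.3730) theta=-144/1421 (≈-0.1013)
After 6 (thin lens f=39): x=-530/1421 (≈-0.3730) theta=-5086/55419 (≈-0.0918)
z_focus = -x_out/theta_out = -(-530/1421)/(-5086/55419) = -10335/2543 ≈ -4.0641
Rounded to 4 decimal places: z = -4.0641

Answer: -4.0641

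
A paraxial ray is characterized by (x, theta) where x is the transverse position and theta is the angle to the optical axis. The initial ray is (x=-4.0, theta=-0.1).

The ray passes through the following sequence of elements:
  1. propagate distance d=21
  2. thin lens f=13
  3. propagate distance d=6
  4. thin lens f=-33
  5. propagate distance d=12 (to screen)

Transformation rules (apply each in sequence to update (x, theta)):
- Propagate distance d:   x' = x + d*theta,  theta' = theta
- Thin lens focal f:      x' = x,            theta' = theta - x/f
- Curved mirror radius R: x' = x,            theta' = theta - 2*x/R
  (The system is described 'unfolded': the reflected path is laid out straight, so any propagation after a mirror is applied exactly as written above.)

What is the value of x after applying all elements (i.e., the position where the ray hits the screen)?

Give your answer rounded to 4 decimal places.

Initial: x=-4.0000 theta=-0.1000
After 1 (propagate distance d=21): x=-6.1000 theta=-0.1000
After 2 (thin lens f=13): x=-6.1000 theta=24/65 (≈0.3692)
After 3 (propagate distance d=6): x=-101/26 (≈-3.8846) theta=24/65 (≈0.3692)
After 4 (thin lens f=-33): x=-101/26 (≈-3.8846) theta=83/330 (≈0.2515)
After 5 (propagate distance d=12 (to screen)): x=-1239/1430 (≈-0.8664) theta=83/330 (≈0.2515)
Rounded to 4 decimal places: x = -0.8664

Answer: -0.8664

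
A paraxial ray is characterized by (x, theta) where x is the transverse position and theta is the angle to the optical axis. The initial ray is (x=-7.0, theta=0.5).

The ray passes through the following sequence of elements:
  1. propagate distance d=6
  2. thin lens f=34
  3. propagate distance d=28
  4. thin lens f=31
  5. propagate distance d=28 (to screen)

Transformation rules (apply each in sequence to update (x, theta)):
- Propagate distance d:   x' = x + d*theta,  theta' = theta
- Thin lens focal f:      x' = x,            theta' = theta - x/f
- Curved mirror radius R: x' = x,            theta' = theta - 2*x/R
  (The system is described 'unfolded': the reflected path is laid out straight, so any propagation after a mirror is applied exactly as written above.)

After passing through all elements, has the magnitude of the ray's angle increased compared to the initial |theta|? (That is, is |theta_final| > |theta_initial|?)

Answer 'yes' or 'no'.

Initial: x=-7.0000 theta=0.5000
After 1 (propagate distance d=6): x=-4.0000 theta=0.5000
After 2 (thin lens f=34): x=-4.0000 theta=21/34 (≈0.6176)
After 3 (propagate distance d=28): x=226/17 (≈13.2941) theta=21/34 (≈0.6176)
After 4 (thin lens f=31): x=226/17 (≈13.2941) theta=199/1054 (≈0.1888)
After 5 (propagate distance d=28 (to screen)): x=576/31 (≈18.5806) theta=199/1054 (≈0.1888)
|theta_initial|=0.5000 |theta_final|=199/1054 (≈0.1888) -> not increased

Answer: no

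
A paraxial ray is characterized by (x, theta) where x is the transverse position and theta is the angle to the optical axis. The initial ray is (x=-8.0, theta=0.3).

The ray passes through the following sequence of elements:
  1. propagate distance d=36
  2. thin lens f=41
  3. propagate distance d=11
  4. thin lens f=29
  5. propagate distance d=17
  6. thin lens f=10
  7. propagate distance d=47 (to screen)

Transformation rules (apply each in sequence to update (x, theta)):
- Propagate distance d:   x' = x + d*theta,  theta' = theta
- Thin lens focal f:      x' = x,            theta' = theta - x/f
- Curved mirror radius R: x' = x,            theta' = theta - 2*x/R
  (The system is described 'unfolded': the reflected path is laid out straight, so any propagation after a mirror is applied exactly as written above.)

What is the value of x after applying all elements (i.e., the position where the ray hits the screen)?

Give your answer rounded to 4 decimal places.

Answer: -20.5420

Derivation:
Initial: x=-8.0000 theta=0.3000
After 1 (propagate distance d=36): x=2.8000 theta=0.3000
After 2 (thin lens f=41): x=2.8000 theta=19/82 (≈0.2317)
After 3 (propagate distance d=11): x=2193/410 (≈5.3488) theta=19/82 (≈0.2317)
After 4 (thin lens f=29): x=2193/410 (≈5.3488) theta=281/5945 (≈0.0473)
After 5 (propagate distance d=17): x=73151/11890 (≈6.1523) theta=281/5945 (≈0.0473)
After 6 (thin lens f=10): x=73151/11890 (≈6.1523) theta=-67531/118900 (≈-0.5680)
After 7 (propagate distance d=47 (to screen)): x=-2442447/118900 (≈-20.5420) theta=-67531/118900 (≈-0.5680)
Rounded to 4 decimal places: x = -20.5420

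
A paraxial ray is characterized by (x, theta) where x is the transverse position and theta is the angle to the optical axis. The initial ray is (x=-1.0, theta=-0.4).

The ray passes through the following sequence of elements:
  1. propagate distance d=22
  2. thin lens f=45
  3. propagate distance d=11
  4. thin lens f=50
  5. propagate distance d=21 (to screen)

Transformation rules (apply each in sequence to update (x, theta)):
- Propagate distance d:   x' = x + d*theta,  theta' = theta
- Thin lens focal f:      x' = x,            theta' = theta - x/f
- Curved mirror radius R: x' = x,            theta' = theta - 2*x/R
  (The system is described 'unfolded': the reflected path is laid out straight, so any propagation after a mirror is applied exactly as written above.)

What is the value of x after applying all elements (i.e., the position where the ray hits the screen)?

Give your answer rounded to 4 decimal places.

Initial: x=-1.0000 theta=-0.4000
After 1 (propagate distance d=22): x=-9.8000 theta=-0.4000
After 2 (thin lens f=45): x=-9.8000 theta=-41/225 (≈-0.1822)
After 3 (propagate distance d=11): x=-2656/225 (≈-11.8044) theta=-41/225 (≈-0.1822)
After 4 (thin lens f=50): x=-2656/225 (≈-11.8044) theta=101/1875 (≈0.0539)
After 5 (propagate distance d=21 (to screen)): x=-60037/5625 (≈-10.6732) theta=101/1875 (≈0.0539)
Rounded to 4 decimal places: x = -10.6732

Answer: -10.6732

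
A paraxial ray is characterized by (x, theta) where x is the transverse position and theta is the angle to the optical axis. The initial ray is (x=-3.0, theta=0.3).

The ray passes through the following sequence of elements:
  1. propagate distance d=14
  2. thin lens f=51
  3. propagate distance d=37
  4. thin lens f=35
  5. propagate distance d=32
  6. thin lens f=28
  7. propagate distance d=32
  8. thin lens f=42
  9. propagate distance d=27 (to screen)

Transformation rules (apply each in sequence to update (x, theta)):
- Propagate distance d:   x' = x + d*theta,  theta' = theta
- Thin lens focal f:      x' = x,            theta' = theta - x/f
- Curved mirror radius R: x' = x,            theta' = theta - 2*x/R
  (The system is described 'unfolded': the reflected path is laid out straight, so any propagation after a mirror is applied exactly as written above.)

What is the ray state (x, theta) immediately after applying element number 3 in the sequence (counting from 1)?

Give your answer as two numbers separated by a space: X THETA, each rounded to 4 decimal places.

Answer: 11.4294 0.2765

Derivation:
Initial: x=-3.0000 theta=0.3000
After 1 (propagate distance d=14): x=1.2000 theta=0.3000
After 2 (thin lens f=51): x=1.2000 theta=47/170 (≈0.2765)
After 3 (propagate distance d=37): x=1943/170 (≈11.4294) theta=47/170 (≈0.2765)
Rounded to 4 decimal places: x = 11.4294, theta = 0.2765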